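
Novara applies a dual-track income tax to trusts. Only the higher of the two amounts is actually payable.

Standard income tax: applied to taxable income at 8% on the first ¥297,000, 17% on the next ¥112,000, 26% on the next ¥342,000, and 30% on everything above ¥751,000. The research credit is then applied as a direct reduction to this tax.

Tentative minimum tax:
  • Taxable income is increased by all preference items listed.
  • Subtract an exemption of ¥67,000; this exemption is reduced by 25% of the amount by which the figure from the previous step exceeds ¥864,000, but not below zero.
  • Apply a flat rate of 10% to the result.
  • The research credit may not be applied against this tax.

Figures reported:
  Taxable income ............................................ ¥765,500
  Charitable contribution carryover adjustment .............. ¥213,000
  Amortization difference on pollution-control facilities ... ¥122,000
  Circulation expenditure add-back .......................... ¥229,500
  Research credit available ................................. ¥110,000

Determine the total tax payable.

¥133,000

Tentative minimum tax:
  Adjusted income: ¥765,500 + ¥213,000 + ¥122,000 + ¥229,500 = ¥1,330,000
  Exemption: 25% × (¥1,330,000 − ¥864,000) = ¥116,500 ≥ ¥67,000, so the exemption is fully phased out
  Base: ¥1,330,000 − ¥0 = ¥1,330,000
  ¥1,330,000 × 10% = ¥133,000

Standard income tax:
  ¥297,000 × 8% = ¥23,760
  ¥112,000 × 17% = ¥19,040
  ¥342,000 × 26% = ¥88,920
  ¥14,500 × 30% = ¥4,350
  → ¥136,070
  Less research credit ¥110,000 → ¥26,070

¥133,000 > ¥26,070, so the tentative minimum tax is the binding amount.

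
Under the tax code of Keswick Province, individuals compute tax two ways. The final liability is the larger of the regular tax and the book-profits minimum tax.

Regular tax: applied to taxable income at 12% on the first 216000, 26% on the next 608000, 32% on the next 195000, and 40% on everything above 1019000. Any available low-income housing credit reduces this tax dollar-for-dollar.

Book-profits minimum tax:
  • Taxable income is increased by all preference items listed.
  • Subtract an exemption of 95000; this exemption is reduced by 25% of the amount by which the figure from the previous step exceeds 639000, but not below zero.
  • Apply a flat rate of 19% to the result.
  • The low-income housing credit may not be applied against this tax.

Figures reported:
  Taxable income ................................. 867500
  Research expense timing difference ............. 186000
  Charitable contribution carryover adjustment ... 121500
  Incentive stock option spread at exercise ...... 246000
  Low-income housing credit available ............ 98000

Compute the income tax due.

Book-profits minimum tax:
  Adjusted income: 867500 + 186000 + 121500 + 246000 = 1421000
  Exemption: 25% × (1421000 − 639000) = 195500 ≥ 95000, so the exemption is fully phased out
  Base: 1421000 − 0 = 1421000
  1421000 × 19% = 269990

Regular tax:
  216000 × 12% = 25920
  608000 × 26% = 158080
  43500 × 32% = 13920
  → 197920
  Less low-income housing credit 98000 → 99920

269990 > 99920, so the book-profits minimum tax is the binding amount.

269990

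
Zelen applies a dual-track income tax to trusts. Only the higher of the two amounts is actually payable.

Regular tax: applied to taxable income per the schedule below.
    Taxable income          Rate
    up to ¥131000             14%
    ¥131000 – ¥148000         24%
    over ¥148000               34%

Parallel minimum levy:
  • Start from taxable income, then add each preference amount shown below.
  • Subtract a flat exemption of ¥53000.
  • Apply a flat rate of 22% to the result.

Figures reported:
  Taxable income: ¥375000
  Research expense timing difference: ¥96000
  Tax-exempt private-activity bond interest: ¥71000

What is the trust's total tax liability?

Regular tax:
  ¥131000 × 14% = ¥18340
  ¥17000 × 24% = ¥4080
  ¥227000 × 34% = ¥77180
  → ¥99600

Parallel minimum levy:
  Adjusted income: ¥375000 + ¥96000 + ¥71000 = ¥542000
  Less exemption ¥53000 → base ¥489000
  ¥489000 × 22% = ¥107580

¥107580 > ¥99600, so the parallel minimum levy is the binding amount.

¥107580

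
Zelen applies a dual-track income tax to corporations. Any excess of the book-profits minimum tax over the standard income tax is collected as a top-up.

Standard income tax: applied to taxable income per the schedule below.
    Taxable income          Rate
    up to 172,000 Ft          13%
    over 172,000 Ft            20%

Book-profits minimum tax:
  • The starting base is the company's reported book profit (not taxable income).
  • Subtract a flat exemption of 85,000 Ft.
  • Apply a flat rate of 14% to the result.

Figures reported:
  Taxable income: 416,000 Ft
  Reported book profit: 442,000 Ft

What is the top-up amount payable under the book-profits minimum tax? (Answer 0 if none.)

0 Ft

Standard income tax:
  172,000 Ft × 13% = 22,360 Ft
  244,000 Ft × 20% = 48,800 Ft
  → 71,160 Ft

Book-profits minimum tax:
  Base (reported book profit): 442,000 Ft
  Less exemption 85,000 Ft → base 357,000 Ft
  357,000 Ft × 14% = 49,980 Ft

49,980 Ft ≤ 71,160 Ft, so no add-on is due.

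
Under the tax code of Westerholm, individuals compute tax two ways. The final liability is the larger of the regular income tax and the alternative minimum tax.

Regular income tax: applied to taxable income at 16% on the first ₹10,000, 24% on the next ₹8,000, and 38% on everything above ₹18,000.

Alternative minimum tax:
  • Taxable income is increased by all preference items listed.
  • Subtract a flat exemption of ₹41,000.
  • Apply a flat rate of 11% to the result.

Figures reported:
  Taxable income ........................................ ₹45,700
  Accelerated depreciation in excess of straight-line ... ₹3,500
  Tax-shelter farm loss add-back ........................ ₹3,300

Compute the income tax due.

Alternative minimum tax:
  Adjusted income: ₹45,700 + ₹3,500 + ₹3,300 = ₹52,500
  Less exemption ₹41,000 → base ₹11,500
  ₹11,500 × 11% = ₹1,265

Regular income tax:
  ₹10,000 × 16% = ₹1,600
  ₹8,000 × 24% = ₹1,920
  ₹27,700 × 38% = ₹10,526
  → ₹14,046

₹14,046 > ₹1,265, so the regular income tax governs.

₹14,046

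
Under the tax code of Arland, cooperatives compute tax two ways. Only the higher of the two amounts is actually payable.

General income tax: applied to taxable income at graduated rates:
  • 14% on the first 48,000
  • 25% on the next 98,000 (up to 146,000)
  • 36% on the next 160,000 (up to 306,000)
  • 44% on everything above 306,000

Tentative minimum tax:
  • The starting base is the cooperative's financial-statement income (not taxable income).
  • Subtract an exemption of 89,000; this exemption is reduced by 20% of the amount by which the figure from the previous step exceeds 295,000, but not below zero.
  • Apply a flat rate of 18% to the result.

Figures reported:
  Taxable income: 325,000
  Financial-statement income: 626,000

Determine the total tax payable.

108,576

General income tax:
  48,000 × 14% = 6,720
  98,000 × 25% = 24,500
  160,000 × 36% = 57,600
  19,000 × 44% = 8,360
  → 97,180

Tentative minimum tax:
  Base (financial-statement income): 626,000
  Exemption: 89,000 − 20% × (626,000 − 295,000) = 89,000 − 66,200 = 22,800
  Base: 626,000 − 22,800 = 603,200
  603,200 × 18% = 108,576

108,576 > 97,180, so the tentative minimum tax is the binding amount.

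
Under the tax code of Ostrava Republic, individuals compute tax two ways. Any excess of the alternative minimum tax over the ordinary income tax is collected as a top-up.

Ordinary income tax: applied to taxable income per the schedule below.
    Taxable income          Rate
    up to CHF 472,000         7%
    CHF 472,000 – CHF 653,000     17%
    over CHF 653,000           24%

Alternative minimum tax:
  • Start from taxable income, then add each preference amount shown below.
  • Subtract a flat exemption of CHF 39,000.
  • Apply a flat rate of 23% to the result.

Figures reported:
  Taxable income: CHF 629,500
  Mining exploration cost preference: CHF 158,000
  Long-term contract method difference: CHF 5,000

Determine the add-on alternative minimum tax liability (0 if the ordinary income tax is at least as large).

CHF 113,490

Ordinary income tax:
  CHF 472,000 × 7% = CHF 33,040
  CHF 157,500 × 17% = CHF 26,775
  → CHF 59,815

Alternative minimum tax:
  Adjusted income: CHF 629,500 + CHF 158,000 + CHF 5,000 = CHF 792,500
  Less exemption CHF 39,000 → base CHF 753,500
  CHF 753,500 × 23% = CHF 173,305

Excess of alternative minimum tax over ordinary income tax: CHF 173,305 − CHF 59,815 = CHF 113,490.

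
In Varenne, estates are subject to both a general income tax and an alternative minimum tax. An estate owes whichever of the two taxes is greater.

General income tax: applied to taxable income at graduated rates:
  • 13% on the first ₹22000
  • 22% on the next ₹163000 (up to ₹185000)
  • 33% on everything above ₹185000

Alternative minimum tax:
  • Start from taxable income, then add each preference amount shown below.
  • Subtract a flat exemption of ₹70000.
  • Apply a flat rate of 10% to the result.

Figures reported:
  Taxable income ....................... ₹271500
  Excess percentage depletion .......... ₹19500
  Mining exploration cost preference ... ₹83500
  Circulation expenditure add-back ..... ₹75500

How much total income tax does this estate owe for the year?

₹67265

Alternative minimum tax:
  Adjusted income: ₹271500 + ₹19500 + ₹83500 + ₹75500 = ₹450000
  Less exemption ₹70000 → base ₹380000
  ₹380000 × 10% = ₹38000

General income tax:
  ₹22000 × 13% = ₹2860
  ₹163000 × 22% = ₹35860
  ₹86500 × 33% = ₹28545
  → ₹67265

₹67265 > ₹38000, so the general income tax governs.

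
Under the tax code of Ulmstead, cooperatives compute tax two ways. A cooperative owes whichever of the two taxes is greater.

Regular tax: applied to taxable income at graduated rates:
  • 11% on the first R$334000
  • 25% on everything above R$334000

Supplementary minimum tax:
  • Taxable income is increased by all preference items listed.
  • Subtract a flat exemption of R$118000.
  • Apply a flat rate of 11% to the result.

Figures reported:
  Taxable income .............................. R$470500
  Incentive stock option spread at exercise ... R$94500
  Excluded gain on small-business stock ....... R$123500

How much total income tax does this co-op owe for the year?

Supplementary minimum tax:
  Adjusted income: R$470500 + R$94500 + R$123500 = R$688500
  Less exemption R$118000 → base R$570500
  R$570500 × 11% = R$62755

Regular tax:
  R$334000 × 11% = R$36740
  R$136500 × 25% = R$34125
  → R$70865

R$70865 > R$62755, so the regular tax governs.

R$70865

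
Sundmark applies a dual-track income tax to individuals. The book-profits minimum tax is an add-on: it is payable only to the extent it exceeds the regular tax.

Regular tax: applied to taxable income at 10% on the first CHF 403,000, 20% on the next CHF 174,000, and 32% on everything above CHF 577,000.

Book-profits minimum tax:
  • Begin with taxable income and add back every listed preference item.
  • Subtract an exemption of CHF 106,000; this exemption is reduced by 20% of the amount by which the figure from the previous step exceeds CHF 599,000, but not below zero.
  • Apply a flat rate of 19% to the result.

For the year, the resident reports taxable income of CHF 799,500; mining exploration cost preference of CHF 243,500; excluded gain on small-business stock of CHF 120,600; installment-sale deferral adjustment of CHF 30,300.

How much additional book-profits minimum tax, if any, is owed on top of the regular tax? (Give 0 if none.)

CHF 80,541

Book-profits minimum tax:
  Adjusted income: CHF 799,500 + CHF 243,500 + CHF 120,600 + CHF 30,300 = CHF 1,193,900
  Exemption: 20% × (CHF 1,193,900 − CHF 599,000) = CHF 118,980 ≥ CHF 106,000, so the exemption is fully phased out
  Base: CHF 1,193,900 − CHF 0 = CHF 1,193,900
  CHF 1,193,900 × 19% = CHF 226,841

Regular tax:
  CHF 403,000 × 10% = CHF 40,300
  CHF 174,000 × 20% = CHF 34,800
  CHF 222,500 × 32% = CHF 71,200
  → CHF 146,300

Excess of book-profits minimum tax over regular tax: CHF 226,841 − CHF 146,300 = CHF 80,541.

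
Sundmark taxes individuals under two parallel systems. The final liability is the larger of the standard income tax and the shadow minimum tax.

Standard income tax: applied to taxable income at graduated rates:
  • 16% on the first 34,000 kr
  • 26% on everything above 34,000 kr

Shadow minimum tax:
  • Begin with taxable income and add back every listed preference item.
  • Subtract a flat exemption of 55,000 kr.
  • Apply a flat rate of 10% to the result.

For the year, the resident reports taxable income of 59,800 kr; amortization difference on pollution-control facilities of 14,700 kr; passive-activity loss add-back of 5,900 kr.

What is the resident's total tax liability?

12,148 kr

Shadow minimum tax:
  Adjusted income: 59,800 kr + 14,700 kr + 5,900 kr = 80,400 kr
  Less exemption 55,000 kr → base 25,400 kr
  25,400 kr × 10% = 2,540 kr

Standard income tax:
  34,000 kr × 16% = 5,440 kr
  25,800 kr × 26% = 6,708 kr
  → 12,148 kr

12,148 kr > 2,540 kr, so the standard income tax governs.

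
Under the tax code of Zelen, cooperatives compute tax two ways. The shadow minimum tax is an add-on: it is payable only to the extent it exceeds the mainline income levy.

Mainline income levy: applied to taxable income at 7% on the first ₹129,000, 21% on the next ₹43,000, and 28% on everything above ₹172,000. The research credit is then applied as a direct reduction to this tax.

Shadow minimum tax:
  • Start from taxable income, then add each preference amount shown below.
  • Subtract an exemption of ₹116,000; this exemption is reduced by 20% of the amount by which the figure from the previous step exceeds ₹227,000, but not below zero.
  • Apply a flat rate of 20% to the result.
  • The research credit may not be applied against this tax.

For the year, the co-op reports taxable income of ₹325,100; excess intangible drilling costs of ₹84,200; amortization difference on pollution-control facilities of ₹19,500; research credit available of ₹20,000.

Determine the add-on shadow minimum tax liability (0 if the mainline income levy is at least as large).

Shadow minimum tax:
  Adjusted income: ₹325,100 + ₹84,200 + ₹19,500 = ₹428,800
  Exemption: ₹116,000 − 20% × (₹428,800 − ₹227,000) = ₹116,000 − ₹40,360 = ₹75,640
  Base: ₹428,800 − ₹75,640 = ₹353,160
  ₹353,160 × 20% = ₹70,632

Mainline income levy:
  ₹129,000 × 7% = ₹9,030
  ₹43,000 × 21% = ₹9,030
  ₹153,100 × 28% = ₹42,868
  → ₹60,928
  Less research credit ₹20,000 → ₹40,928

Excess of shadow minimum tax over mainline income levy: ₹70,632 − ₹40,928 = ₹29,704.

₹29,704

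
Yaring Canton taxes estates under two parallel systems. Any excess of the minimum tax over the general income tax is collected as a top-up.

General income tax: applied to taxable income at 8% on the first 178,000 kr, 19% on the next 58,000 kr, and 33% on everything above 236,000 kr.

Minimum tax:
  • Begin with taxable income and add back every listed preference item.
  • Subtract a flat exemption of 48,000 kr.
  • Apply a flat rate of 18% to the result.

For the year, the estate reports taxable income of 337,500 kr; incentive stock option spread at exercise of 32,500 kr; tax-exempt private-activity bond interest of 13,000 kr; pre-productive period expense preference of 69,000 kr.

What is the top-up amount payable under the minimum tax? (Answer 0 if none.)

13,965 kr

General income tax:
  178,000 kr × 8% = 14,240 kr
  58,000 kr × 19% = 11,020 kr
  101,500 kr × 33% = 33,495 kr
  → 58,755 kr

Minimum tax:
  Adjusted income: 337,500 kr + 32,500 kr + 13,000 kr + 69,000 kr = 452,000 kr
  Less exemption 48,000 kr → base 404,000 kr
  404,000 kr × 18% = 72,720 kr

Excess of minimum tax over general income tax: 72,720 kr − 58,755 kr = 13,965 kr.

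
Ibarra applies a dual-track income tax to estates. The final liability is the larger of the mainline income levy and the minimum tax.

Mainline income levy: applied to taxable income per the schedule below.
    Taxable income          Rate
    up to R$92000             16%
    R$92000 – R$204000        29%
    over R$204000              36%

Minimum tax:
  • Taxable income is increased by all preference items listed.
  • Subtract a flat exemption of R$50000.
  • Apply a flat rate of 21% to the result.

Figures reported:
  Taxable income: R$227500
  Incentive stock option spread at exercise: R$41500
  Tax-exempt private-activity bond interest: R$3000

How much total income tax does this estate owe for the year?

Minimum tax:
  Adjusted income: R$227500 + R$41500 + R$3000 = R$272000
  Less exemption R$50000 → base R$222000
  R$222000 × 21% = R$46620

Mainline income levy:
  R$92000 × 16% = R$14720
  R$112000 × 29% = R$32480
  R$23500 × 36% = R$8460
  → R$55660

R$55660 > R$46620, so the mainline income levy governs.

R$55660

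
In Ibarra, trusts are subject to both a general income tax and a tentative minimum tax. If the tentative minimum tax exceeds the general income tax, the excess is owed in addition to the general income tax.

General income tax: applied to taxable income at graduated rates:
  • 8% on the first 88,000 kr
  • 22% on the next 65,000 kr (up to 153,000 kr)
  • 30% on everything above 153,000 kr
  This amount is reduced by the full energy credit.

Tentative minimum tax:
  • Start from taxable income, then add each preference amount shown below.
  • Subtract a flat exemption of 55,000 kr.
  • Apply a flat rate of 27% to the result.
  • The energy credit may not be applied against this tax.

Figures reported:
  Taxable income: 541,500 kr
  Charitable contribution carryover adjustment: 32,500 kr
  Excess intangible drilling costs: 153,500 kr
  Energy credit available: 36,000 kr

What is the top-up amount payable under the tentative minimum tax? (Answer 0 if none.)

Tentative minimum tax:
  Adjusted income: 541,500 kr + 32,500 kr + 153,500 kr = 727,500 kr
  Less exemption 55,000 kr → base 672,500 kr
  672,500 kr × 27% = 181,575 kr

General income tax:
  88,000 kr × 8% = 7,040 kr
  65,000 kr × 22% = 14,300 kr
  388,500 kr × 30% = 116,550 kr
  → 137,890 kr
  Less energy credit 36,000 kr → 101,890 kr

Excess of tentative minimum tax over general income tax: 181,575 kr − 101,890 kr = 79,685 kr.

79,685 kr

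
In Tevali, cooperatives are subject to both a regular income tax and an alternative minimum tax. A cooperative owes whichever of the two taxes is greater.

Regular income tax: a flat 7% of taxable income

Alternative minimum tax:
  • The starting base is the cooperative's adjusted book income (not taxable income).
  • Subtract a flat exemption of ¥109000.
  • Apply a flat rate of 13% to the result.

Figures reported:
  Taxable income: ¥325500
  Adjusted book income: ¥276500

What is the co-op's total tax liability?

¥22785

Regular income tax:
  ¥325500 × 7% = ¥22785

Alternative minimum tax:
  Base (adjusted book income): ¥276500
  Less exemption ¥109000 → base ¥167500
  ¥167500 × 13% = ¥21775

¥22785 > ¥21775, so the regular income tax governs.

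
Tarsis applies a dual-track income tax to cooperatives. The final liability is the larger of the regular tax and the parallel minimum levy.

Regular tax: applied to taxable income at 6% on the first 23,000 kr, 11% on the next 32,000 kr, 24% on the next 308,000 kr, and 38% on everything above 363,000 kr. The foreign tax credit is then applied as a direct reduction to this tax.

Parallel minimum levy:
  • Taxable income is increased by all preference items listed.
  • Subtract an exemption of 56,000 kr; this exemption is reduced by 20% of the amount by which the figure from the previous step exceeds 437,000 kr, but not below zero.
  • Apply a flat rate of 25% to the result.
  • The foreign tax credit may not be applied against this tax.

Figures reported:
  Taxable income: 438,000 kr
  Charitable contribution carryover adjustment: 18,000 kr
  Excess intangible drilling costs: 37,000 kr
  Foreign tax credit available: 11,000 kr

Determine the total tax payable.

Parallel minimum levy:
  Adjusted income: 438,000 kr + 18,000 kr + 37,000 kr = 493,000 kr
  Exemption: 56,000 kr − 20% × (493,000 kr − 437,000 kr) = 56,000 kr − 11,200 kr = 44,800 kr
  Base: 493,000 kr − 44,800 kr = 448,200 kr
  448,200 kr × 25% = 112,050 kr

Regular tax:
  23,000 kr × 6% = 1,380 kr
  32,000 kr × 11% = 3,520 kr
  308,000 kr × 24% = 73,920 kr
  75,000 kr × 38% = 28,500 kr
  → 107,320 kr
  Less foreign tax credit 11,000 kr → 96,320 kr

112,050 kr > 96,320 kr, so the parallel minimum levy is the binding amount.

112,050 kr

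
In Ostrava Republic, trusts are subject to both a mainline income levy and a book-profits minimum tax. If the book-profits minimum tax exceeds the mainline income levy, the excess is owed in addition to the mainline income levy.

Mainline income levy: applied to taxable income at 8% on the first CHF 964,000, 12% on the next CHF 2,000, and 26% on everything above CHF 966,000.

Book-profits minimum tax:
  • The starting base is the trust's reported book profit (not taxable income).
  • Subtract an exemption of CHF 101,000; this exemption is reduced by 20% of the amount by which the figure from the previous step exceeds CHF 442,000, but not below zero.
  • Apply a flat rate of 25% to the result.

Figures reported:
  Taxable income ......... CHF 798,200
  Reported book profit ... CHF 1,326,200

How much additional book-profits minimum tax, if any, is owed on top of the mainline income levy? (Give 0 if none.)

CHF 267,694

Mainline income levy:
  CHF 798,200 × 8% = CHF 63,856

Book-profits minimum tax:
  Base (reported book profit): CHF 1,326,200
  Exemption: 20% × (CHF 1,326,200 − CHF 442,000) = CHF 176,840 ≥ CHF 101,000, so the exemption is fully phased out
  Base: CHF 1,326,200 − CHF 0 = CHF 1,326,200
  CHF 1,326,200 × 25% = CHF 331,550

Excess of book-profits minimum tax over mainline income levy: CHF 331,550 − CHF 63,856 = CHF 267,694.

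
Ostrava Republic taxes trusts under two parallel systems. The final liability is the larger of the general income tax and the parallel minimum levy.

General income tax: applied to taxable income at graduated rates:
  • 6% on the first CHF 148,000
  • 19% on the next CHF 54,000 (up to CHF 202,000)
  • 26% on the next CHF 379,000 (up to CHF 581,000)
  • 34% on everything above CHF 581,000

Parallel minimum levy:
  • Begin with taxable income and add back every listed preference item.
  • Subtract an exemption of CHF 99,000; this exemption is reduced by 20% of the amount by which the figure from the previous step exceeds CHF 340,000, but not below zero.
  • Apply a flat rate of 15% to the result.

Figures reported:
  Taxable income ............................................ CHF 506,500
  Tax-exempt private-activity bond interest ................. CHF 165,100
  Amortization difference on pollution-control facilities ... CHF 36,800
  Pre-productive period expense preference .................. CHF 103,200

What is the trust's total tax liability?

Parallel minimum levy:
  Adjusted income: CHF 506,500 + CHF 165,100 + CHF 36,800 + CHF 103,200 = CHF 811,600
  Exemption: CHF 99,000 − 20% × (CHF 811,600 − CHF 340,000) = CHF 99,000 − CHF 94,320 = CHF 4,680
  Base: CHF 811,600 − CHF 4,680 = CHF 806,920
  CHF 806,920 × 15% = CHF 121,038

General income tax:
  CHF 148,000 × 6% = CHF 8,880
  CHF 54,000 × 19% = CHF 10,260
  CHF 304,500 × 26% = CHF 79,170
  → CHF 98,310

CHF 121,038 > CHF 98,310, so the parallel minimum levy is the binding amount.

CHF 121,038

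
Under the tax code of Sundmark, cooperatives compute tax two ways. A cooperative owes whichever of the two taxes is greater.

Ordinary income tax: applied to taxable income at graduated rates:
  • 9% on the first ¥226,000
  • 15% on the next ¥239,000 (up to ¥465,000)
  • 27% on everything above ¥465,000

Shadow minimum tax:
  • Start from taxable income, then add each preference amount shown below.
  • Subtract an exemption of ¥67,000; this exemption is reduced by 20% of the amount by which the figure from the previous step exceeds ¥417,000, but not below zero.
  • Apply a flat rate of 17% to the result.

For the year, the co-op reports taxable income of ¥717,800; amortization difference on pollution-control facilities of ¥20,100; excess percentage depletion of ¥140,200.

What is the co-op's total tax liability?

¥149,277

Ordinary income tax:
  ¥226,000 × 9% = ¥20,340
  ¥239,000 × 15% = ¥35,850
  ¥252,800 × 27% = ¥68,256
  → ¥124,446

Shadow minimum tax:
  Adjusted income: ¥717,800 + ¥20,100 + ¥140,200 = ¥878,100
  Exemption: 20% × (¥878,100 − ¥417,000) = ¥92,220 ≥ ¥67,000, so the exemption is fully phased out
  Base: ¥878,100 − ¥0 = ¥878,100
  ¥878,100 × 17% = ¥149,277

¥149,277 > ¥124,446, so the shadow minimum tax is the binding amount.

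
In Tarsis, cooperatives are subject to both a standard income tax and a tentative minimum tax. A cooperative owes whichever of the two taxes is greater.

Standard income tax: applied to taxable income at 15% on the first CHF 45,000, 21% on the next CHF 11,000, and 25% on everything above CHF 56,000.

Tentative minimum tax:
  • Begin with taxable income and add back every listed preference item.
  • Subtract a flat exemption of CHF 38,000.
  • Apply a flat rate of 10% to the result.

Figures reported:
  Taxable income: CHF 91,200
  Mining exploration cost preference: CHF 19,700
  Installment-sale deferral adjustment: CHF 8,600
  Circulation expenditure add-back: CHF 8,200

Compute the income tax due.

Tentative minimum tax:
  Adjusted income: CHF 91,200 + CHF 19,700 + CHF 8,600 + CHF 8,200 = CHF 127,700
  Less exemption CHF 38,000 → base CHF 89,700
  CHF 89,700 × 10% = CHF 8,970

Standard income tax:
  CHF 45,000 × 15% = CHF 6,750
  CHF 11,000 × 21% = CHF 2,310
  CHF 35,200 × 25% = CHF 8,800
  → CHF 17,860

CHF 17,860 > CHF 8,970, so the standard income tax governs.

CHF 17,860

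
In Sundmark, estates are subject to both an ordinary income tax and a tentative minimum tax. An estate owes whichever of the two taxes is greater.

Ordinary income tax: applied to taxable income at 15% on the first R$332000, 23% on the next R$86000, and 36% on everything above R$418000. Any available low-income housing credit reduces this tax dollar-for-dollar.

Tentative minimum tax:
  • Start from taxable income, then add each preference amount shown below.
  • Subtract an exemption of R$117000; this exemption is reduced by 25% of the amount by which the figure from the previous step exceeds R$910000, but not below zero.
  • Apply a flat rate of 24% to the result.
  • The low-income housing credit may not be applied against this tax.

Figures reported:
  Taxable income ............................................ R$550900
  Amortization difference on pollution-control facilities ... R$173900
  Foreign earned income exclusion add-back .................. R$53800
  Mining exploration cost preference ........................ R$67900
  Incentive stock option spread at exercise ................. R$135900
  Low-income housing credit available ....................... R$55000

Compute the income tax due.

Tentative minimum tax:
  Adjusted income: R$550900 + R$173900 + R$53800 + R$67900 + R$135900 = R$982400
  Exemption: R$117000 − 25% × (R$982400 − R$910000) = R$117000 − R$18100 = R$98900
  Base: R$982400 − R$98900 = R$883500
  R$883500 × 24% = R$212040

Ordinary income tax:
  R$332000 × 15% = R$49800
  R$86000 × 23% = R$19780
  R$132900 × 36% = R$47844
  → R$117424
  Less low-income housing credit R$55000 → R$62424

R$212040 > R$62424, so the tentative minimum tax is the binding amount.

R$212040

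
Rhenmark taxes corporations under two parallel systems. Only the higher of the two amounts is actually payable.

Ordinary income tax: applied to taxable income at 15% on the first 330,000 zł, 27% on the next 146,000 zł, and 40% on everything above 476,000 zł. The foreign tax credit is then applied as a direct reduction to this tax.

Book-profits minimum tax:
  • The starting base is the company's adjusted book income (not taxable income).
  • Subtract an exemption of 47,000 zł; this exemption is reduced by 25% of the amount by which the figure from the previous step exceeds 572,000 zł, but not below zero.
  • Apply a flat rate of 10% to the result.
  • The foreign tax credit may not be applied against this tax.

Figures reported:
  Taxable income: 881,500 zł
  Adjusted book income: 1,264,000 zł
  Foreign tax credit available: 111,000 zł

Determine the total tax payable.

140,120 zł

Ordinary income tax:
  330,000 zł × 15% = 49,500 zł
  146,000 zł × 27% = 39,420 zł
  405,500 zł × 40% = 162,200 zł
  → 251,120 zł
  Less foreign tax credit 111,000 zł → 140,120 zł

Book-profits minimum tax:
  Base (adjusted book income): 1,264,000 zł
  Exemption: 25% × (1,264,000 zł − 572,000 zł) = 173,000 zł ≥ 47,000 zł, so the exemption is fully phased out
  Base: 1,264,000 zł − 0 zł = 1,264,000 zł
  1,264,000 zł × 10% = 126,400 zł

140,120 zł > 126,400 zł, so the ordinary income tax governs.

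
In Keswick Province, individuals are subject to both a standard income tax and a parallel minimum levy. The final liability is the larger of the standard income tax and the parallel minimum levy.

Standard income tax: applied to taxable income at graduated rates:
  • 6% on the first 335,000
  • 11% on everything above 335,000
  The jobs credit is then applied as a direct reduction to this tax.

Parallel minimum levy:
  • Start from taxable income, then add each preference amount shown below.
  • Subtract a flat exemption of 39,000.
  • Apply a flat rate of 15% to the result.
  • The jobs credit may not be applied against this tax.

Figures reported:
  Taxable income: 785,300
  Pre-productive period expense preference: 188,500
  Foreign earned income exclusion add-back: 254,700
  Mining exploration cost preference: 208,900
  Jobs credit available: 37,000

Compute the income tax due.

209,760

Standard income tax:
  335,000 × 6% = 20,100
  450,300 × 11% = 49,533
  → 69,633
  Less jobs credit 37,000 → 32,633

Parallel minimum levy:
  Adjusted income: 785,300 + 188,500 + 254,700 + 208,900 = 1,437,400
  Less exemption 39,000 → base 1,398,400
  1,398,400 × 15% = 209,760

209,760 > 32,633, so the parallel minimum levy is the binding amount.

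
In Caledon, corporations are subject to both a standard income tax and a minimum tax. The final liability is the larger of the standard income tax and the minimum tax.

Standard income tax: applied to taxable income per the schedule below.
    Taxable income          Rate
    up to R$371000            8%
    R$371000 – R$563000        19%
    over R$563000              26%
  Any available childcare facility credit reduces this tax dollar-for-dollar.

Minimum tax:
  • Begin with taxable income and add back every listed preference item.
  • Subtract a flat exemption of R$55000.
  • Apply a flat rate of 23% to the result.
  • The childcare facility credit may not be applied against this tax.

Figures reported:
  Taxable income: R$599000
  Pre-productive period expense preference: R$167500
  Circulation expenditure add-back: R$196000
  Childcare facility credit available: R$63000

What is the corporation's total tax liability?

R$208725

Minimum tax:
  Adjusted income: R$599000 + R$167500 + R$196000 = R$962500
  Less exemption R$55000 → base R$907500
  R$907500 × 23% = R$208725

Standard income tax:
  R$371000 × 8% = R$29680
  R$192000 × 19% = R$36480
  R$36000 × 26% = R$9360
  → R$75520
  Less childcare facility credit R$63000 → R$12520

R$208725 > R$12520, so the minimum tax is the binding amount.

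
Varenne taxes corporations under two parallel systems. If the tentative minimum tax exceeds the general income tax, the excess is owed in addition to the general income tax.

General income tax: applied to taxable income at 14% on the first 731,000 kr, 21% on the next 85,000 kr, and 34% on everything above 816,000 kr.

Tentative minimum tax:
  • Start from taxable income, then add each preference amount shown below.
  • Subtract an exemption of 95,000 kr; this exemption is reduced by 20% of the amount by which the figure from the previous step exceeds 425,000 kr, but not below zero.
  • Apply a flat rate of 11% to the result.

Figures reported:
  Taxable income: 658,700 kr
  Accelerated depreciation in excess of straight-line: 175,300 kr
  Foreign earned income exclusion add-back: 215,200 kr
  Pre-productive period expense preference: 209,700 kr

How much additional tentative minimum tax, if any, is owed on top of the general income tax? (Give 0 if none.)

Tentative minimum tax:
  Adjusted income: 658,700 kr + 175,300 kr + 215,200 kr + 209,700 kr = 1,258,900 kr
  Exemption: 20% × (1,258,900 kr − 425,000 kr) = 166,780 kr ≥ 95,000 kr, so the exemption is fully phased out
  Base: 1,258,900 kr − 0 kr = 1,258,900 kr
  1,258,900 kr × 11% = 138,479 kr

General income tax:
  658,700 kr × 14% = 92,218 kr

Excess of tentative minimum tax over general income tax: 138,479 kr − 92,218 kr = 46,261 kr.

46,261 kr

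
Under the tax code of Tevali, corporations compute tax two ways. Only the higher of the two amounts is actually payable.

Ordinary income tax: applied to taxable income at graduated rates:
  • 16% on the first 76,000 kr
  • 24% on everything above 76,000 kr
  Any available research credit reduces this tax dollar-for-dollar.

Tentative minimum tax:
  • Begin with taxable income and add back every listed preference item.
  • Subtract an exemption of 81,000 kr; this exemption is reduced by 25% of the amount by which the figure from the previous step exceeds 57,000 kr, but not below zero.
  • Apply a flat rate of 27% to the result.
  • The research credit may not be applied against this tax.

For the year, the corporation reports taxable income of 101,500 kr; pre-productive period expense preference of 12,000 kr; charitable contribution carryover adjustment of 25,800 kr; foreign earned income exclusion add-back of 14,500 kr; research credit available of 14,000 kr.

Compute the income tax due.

26,190 kr

Tentative minimum tax:
  Adjusted income: 101,500 kr + 12,000 kr + 25,800 kr + 14,500 kr = 153,800 kr
  Exemption: 81,000 kr − 25% × (153,800 kr − 57,000 kr) = 81,000 kr − 24,200 kr = 56,800 kr
  Base: 153,800 kr − 56,800 kr = 97,000 kr
  97,000 kr × 27% = 26,190 kr

Ordinary income tax:
  76,000 kr × 16% = 12,160 kr
  25,500 kr × 24% = 6,120 kr
  → 18,280 kr
  Less research credit 14,000 kr → 4,280 kr

26,190 kr > 4,280 kr, so the tentative minimum tax is the binding amount.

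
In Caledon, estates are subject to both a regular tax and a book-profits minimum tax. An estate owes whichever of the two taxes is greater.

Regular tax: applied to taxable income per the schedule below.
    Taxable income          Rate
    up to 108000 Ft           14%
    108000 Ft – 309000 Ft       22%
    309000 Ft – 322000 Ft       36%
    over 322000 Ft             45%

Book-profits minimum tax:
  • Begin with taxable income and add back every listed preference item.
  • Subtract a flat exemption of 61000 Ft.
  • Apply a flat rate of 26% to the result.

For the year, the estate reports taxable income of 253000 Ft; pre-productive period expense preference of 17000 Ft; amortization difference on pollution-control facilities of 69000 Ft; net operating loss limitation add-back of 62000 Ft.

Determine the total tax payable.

88400 Ft

Regular tax:
  108000 Ft × 14% = 15120 Ft
  145000 Ft × 22% = 31900 Ft
  → 47020 Ft

Book-profits minimum tax:
  Adjusted income: 253000 Ft + 17000 Ft + 69000 Ft + 62000 Ft = 401000 Ft
  Less exemption 61000 Ft → base 340000 Ft
  340000 Ft × 26% = 88400 Ft

88400 Ft > 47020 Ft, so the book-profits minimum tax is the binding amount.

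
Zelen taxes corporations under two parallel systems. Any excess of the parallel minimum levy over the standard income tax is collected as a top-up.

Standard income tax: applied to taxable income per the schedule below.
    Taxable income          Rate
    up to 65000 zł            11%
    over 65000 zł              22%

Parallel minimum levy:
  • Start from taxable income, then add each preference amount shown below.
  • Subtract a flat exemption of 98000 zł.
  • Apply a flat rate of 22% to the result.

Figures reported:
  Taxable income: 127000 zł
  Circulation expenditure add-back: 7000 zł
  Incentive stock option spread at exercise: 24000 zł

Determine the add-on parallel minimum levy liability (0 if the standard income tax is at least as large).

Standard income tax:
  65000 zł × 11% = 7150 zł
  62000 zł × 22% = 13640 zł
  → 20790 zł

Parallel minimum levy:
  Adjusted income: 127000 zł + 7000 zł + 24000 zł = 158000 zł
  Less exemption 98000 zł → base 60000 zł
  60000 zł × 22% = 13200 zł

13200 zł ≤ 20790 zł, so no add-on is due.

0 zł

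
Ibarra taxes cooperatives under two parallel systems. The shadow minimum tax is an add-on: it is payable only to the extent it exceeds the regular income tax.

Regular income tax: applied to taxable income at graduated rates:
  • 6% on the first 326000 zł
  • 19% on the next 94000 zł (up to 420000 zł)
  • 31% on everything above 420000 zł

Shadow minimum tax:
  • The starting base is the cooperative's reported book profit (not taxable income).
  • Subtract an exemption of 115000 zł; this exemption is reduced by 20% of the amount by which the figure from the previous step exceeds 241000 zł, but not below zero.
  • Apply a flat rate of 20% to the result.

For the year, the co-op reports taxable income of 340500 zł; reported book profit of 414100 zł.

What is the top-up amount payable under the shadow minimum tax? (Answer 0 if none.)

Regular income tax:
  326000 zł × 6% = 19560 zł
  14500 zł × 19% = 2755 zł
  → 22315 zł

Shadow minimum tax:
  Base (reported book profit): 414100 zł
  Exemption: 115000 zł − 20% × (414100 zł − 241000 zł) = 115000 zł − 34620 zł = 80380 zł
  Base: 414100 zł − 80380 zł = 333720 zł
  333720 zł × 20% = 66744 zł

Excess of shadow minimum tax over regular income tax: 66744 zł − 22315 zł = 44429 zł.

44429 zł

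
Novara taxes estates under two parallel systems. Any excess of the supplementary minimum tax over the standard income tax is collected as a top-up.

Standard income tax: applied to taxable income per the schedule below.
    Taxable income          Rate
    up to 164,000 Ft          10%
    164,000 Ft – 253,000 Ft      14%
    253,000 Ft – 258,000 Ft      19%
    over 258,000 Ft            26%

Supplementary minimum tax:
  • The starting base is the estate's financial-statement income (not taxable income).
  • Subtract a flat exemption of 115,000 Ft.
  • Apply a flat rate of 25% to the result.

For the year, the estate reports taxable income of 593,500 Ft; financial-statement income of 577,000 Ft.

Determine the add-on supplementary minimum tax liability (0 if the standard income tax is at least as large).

0 Ft

Supplementary minimum tax:
  Base (financial-statement income): 577,000 Ft
  Less exemption 115,000 Ft → base 462,000 Ft
  462,000 Ft × 25% = 115,500 Ft

Standard income tax:
  164,000 Ft × 10% = 16,400 Ft
  89,000 Ft × 14% = 12,460 Ft
  5,000 Ft × 19% = 950 Ft
  335,500 Ft × 26% = 87,230 Ft
  → 117,040 Ft

115,500 Ft ≤ 117,040 Ft, so no add-on is due.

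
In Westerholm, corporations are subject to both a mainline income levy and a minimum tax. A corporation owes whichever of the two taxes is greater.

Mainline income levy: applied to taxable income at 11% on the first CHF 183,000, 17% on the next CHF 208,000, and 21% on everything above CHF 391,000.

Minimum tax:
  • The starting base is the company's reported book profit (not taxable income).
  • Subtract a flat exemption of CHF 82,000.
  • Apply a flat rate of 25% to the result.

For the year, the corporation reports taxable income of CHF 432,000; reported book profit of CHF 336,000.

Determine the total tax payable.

Mainline income levy:
  CHF 183,000 × 11% = CHF 20,130
  CHF 208,000 × 17% = CHF 35,360
  CHF 41,000 × 21% = CHF 8,610
  → CHF 64,100

Minimum tax:
  Base (reported book profit): CHF 336,000
  Less exemption CHF 82,000 → base CHF 254,000
  CHF 254,000 × 25% = CHF 63,500

CHF 64,100 > CHF 63,500, so the mainline income levy governs.

CHF 64,100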